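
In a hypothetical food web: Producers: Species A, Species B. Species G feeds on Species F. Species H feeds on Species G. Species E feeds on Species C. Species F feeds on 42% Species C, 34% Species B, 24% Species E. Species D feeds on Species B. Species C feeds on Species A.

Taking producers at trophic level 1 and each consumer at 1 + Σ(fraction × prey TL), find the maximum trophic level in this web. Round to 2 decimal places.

4.90

Species C: 1 + 1 = 2
Species D: 1 + 1 = 2
Species E: 1 + 2 = 3
Species F: 1 + (0.42×2 + 0.34×1 + 0.24×3) = 2.9
Species G: 1 + 2.9 = 3.9
Species H: 1 + 3.9 = 4.9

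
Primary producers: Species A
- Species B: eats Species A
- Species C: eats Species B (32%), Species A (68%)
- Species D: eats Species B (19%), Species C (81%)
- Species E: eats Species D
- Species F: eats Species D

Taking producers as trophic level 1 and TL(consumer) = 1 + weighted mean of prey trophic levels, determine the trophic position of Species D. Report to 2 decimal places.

Species B: 1 + 1 = 2
Species C: 1 + (0.32×2 + 0.68×1) = 2.32
Species D: 1 + (0.19×2 + 0.81×2.32) = 3.2592
Species E: 1 + 3.2592 = 4.2592
Species F: 1 + 3.2592 = 4.2592

3.26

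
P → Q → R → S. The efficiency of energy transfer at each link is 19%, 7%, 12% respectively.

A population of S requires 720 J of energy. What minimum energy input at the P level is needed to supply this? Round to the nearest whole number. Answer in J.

Cumulative transfer efficiency: 0.19 × 0.07 × 0.12 = 0.001596
P energy = 720 / 0.001596 = 451128 J

451128 J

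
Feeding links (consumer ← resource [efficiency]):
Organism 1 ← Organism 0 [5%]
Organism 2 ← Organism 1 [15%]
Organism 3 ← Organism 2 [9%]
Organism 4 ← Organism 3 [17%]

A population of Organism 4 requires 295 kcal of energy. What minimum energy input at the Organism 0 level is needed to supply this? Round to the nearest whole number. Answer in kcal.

Cumulative transfer efficiency: 0.05 × 0.15 × 0.09 × 0.17 = 0.00011475
Organism 0 energy = 295 / 0.00011475 = 2570806 kcal

2570806 kcal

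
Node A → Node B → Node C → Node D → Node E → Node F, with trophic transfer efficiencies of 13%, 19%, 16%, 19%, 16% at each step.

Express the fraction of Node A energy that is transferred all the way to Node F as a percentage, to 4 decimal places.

Product of link efficiencies: 0.13 × 0.19 × 0.16 × 0.19 × 0.16 = 0.0001201408
As a percentage: 0.0001201408 × 100 = 0.0120%

0.0120%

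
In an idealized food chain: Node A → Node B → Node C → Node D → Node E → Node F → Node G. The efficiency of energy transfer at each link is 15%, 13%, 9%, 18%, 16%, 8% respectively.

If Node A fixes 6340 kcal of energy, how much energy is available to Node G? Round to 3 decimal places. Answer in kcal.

Node B: 6340 × 0.15 = 951 kcal
Node C: 951 × 0.13 = 123.63 kcal
Node D: 123.63 × 0.09 = 11.1267 kcal
Node E: 11.1267 × 0.18 = 2.002806 kcal
Node F: 2.002806 × 0.16 = 0.32044896 kcal
Node G: 0.32044896 × 0.08 = 0.0256359168 kcal

0.026 kcal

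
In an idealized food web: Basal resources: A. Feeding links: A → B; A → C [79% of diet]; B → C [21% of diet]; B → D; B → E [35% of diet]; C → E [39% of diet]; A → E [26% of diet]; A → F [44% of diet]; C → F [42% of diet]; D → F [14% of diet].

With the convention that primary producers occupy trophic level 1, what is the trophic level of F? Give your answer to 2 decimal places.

B: 1 + 1 = 2
C: 1 + (0.79×1 + 0.21×2) = 2.21
D: 1 + 2 = 3
E: 1 + (0.35×2 + 0.39×2.21 + 0.26×1) = 2.8219
F: 1 + (0.44×1 + 0.42×2.21 + 0.14×3) = 2.7882

2.79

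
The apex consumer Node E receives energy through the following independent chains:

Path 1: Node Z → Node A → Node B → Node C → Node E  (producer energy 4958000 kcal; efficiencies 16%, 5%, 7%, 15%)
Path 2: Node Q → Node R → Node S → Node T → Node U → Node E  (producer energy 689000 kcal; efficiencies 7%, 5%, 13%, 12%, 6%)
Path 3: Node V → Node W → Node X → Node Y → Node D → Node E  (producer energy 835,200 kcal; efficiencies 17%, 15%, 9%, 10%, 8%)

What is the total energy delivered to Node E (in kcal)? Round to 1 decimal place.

Path 1: 4958000 × 0.16 × 0.05 × 0.07 × 0.15 = 416.472 kcal
Path 2: 689000 × 0.07 × 0.05 × 0.13 × 0.12 × 0.06 = 2.257164 kcal
Path 3: 835200 × 0.17 × 0.15 × 0.09 × 0.1 × 0.08 = 15.334272 kcal
Total at Node E: 416.472 + 2.257164 + 15.334272 = 434.063436 kcal

434.1 kcal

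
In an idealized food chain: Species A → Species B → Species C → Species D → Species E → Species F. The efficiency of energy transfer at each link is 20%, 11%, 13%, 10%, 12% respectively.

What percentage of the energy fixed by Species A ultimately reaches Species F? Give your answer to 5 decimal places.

0.00343%

Product of link efficiencies: 0.2 × 0.11 × 0.13 × 0.1 × 0.12 = 0.00003432
As a percentage: 0.00003432 × 100 = 0.00343%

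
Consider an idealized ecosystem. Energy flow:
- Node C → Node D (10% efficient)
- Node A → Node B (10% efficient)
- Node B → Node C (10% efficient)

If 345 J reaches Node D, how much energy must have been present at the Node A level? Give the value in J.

345000 J

Cumulative transfer efficiency: 0.1 × 0.1 × 0.1 = 0.001
Node A energy = 345 / 0.001 = 345000 J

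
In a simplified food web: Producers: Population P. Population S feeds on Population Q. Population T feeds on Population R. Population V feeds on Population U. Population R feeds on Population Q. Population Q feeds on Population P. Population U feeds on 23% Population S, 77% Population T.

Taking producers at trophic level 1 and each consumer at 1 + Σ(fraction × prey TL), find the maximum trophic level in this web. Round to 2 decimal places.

Population Q: 1 + 1 = 2
Population R: 1 + 2 = 3
Population S: 1 + 2 = 3
Population T: 1 + 3 = 4
Population U: 1 + (0.23×3 + 0.77×4) = 4.77
Population V: 1 + 4.77 = 5.77

5.77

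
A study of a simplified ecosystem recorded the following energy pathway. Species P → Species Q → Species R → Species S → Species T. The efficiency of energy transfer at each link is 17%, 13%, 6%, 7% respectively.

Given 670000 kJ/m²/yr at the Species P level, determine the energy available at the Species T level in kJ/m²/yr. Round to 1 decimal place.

Species Q: 670000 × 0.17 = 113900 kJ/m²/yr
Species R: 113900 × 0.13 = 14807 kJ/m²/yr
Species S: 14807 × 0.06 = 888.42 kJ/m²/yr
Species T: 888.42 × 0.07 = 62.1894 kJ/m²/yr

62.2 kJ/m²/yr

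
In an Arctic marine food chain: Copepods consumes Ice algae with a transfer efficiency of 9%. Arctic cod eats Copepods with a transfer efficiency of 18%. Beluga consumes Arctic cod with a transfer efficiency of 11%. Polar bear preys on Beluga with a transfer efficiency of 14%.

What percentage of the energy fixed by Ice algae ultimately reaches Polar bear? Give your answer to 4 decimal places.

Product of link efficiencies: 0.09 × 0.18 × 0.11 × 0.14 = 0.00024948
As a percentage: 0.00024948 × 100 = 0.0249%

0.0249%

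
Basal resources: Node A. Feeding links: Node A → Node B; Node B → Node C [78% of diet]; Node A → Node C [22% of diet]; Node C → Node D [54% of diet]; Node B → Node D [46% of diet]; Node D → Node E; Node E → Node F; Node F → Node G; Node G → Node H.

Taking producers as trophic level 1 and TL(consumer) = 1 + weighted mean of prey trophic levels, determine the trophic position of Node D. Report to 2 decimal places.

Node B: 1 + 1 = 2
Node C: 1 + (0.78×2 + 0.22×1) = 2.78
Node D: 1 + (0.54×2.78 + 0.46×2) = 3.4212
Node E: 1 + 3.4212 = 4.4212
Node F: 1 + 4.4212 = 5.4212
Node G: 1 + 5.4212 = 6.4212
Node H: 1 + 6.4212 = 7.4212

3.42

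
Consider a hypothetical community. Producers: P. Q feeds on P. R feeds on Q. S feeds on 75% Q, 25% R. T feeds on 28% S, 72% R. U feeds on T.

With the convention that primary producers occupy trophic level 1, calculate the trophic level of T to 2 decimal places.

4.07

Q: 1 + 1 = 2
R: 1 + 2 = 3
S: 1 + (0.75×2 + 0.25×3) = 3.25
T: 1 + (0.28×3.25 + 0.72×3) = 4.07
U: 1 + 4.07 = 5.07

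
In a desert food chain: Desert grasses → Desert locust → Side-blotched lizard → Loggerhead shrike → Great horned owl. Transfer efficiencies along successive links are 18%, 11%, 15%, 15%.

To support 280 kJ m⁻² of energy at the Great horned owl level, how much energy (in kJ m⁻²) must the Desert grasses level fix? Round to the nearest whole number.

Cumulative transfer efficiency: 0.18 × 0.11 × 0.15 × 0.15 = 0.0004455
Desert grasses energy = 280 / 0.0004455 = 628507 kJ m⁻²

628507 kJ m⁻²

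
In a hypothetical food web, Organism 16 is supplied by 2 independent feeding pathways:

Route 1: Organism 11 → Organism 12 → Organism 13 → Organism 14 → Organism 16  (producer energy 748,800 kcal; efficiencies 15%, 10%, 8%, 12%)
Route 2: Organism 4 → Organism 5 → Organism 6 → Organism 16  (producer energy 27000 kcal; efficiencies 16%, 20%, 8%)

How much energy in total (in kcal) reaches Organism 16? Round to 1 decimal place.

176.9 kcal

Route 1: 748800 × 0.15 × 0.1 × 0.08 × 0.12 = 107.8272 kcal
Route 2: 27000 × 0.16 × 0.2 × 0.08 = 69.12 kcal
Total at Organism 16: 107.8272 + 69.12 = 176.9472 kcal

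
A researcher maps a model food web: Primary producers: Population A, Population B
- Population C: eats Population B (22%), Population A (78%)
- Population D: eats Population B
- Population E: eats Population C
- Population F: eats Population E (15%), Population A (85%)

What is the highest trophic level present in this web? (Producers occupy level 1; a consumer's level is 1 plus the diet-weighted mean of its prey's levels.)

3

Population C: 1 + (0.22×1 + 0.78×1) = 2
Population D: 1 + 1 = 2
Population E: 1 + 2 = 3
Population F: 1 + (0.15×3 + 0.85×1) = 2.3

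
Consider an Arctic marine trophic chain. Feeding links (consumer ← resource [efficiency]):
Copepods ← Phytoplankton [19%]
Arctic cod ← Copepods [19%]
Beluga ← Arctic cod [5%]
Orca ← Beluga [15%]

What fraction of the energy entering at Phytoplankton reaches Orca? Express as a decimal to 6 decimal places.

Product of link efficiencies: 0.19 × 0.19 × 0.05 × 0.15 = 0.00027075

0.000271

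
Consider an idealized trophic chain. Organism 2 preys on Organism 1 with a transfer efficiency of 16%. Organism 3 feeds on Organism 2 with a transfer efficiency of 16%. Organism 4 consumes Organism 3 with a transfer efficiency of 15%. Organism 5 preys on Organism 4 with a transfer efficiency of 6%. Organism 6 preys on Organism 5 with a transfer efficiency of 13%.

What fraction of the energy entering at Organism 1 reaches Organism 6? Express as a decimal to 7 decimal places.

Product of link efficiencies: 0.16 × 0.16 × 0.15 × 0.06 × 0.13 = 0.000029952

0.0000300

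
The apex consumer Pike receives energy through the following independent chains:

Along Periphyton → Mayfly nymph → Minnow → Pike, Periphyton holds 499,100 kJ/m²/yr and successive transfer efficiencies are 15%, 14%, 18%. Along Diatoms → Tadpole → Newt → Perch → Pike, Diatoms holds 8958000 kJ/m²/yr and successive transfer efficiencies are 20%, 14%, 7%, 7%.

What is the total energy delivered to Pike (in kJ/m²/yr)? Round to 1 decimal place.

3115.6 kJ/m²/yr

Via Periphyton: 499100 × 0.15 × 0.14 × 0.18 = 1886.598 kJ/m²/yr
Via Diatoms: 8958000 × 0.2 × 0.14 × 0.07 × 0.07 = 1229.0376 kJ/m²/yr
Total at Pike: 1886.598 + 1229.0376 = 3115.6356 kJ/m²/yr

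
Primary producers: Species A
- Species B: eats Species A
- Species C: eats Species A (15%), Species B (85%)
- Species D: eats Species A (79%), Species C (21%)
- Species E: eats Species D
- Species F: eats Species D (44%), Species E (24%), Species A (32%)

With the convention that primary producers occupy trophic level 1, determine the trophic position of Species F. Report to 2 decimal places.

3.18

Species B: 1 + 1 = 2
Species C: 1 + (0.15×1 + 0.85×2) = 2.85
Species D: 1 + (0.79×1 + 0.21×2.85) = 2.3885
Species E: 1 + 2.3885 = 3.3885
Species F: 1 + (0.44×2.3885 + 0.24×3.3885 + 0.32×1) = 3.18418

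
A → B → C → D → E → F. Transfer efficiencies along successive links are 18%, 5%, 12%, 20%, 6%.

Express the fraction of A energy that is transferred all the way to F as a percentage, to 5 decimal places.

0.00130%

Product of link efficiencies: 0.18 × 0.05 × 0.12 × 0.2 × 0.06 = 0.00001296
As a percentage: 0.00001296 × 100 = 0.00130%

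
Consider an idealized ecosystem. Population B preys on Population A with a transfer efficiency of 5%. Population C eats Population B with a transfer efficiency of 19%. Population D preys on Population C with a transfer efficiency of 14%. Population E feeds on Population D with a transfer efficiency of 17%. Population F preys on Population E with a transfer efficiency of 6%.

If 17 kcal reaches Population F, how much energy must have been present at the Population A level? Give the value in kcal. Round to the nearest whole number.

Cumulative transfer efficiency: 0.05 × 0.19 × 0.14 × 0.17 × 0.06 = 0.000013566
Population A energy = 17 / 0.000013566 = 1253133 kcal

1253133 kcal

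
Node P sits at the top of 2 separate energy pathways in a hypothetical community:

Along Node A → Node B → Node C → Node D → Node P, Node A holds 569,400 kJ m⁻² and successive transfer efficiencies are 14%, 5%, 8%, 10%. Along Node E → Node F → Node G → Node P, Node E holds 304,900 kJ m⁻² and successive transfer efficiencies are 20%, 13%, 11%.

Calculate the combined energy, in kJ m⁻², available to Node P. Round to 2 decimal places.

903.90 kJ m⁻²

Via Node A: 569400 × 0.14 × 0.05 × 0.08 × 0.1 = 31.8864 kJ m⁻²
Via Node E: 304900 × 0.2 × 0.13 × 0.11 = 872.014 kJ m⁻²
Total at Node P: 31.8864 + 872.014 = 903.9004 kJ m⁻²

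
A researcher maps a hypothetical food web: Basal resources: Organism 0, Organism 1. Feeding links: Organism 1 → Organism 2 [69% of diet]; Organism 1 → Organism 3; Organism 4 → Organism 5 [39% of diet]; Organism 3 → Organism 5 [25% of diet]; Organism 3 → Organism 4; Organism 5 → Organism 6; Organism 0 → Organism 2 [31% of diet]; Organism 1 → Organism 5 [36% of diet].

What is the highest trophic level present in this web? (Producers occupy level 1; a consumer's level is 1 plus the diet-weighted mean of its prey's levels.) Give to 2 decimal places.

4.03

Organism 2: 1 + (0.31×1 + 0.69×1) = 2
Organism 3: 1 + 1 = 2
Organism 4: 1 + 2 = 3
Organism 5: 1 + (0.36×1 + 0.25×2 + 0.39×3) = 3.03
Organism 6: 1 + 3.03 = 4.03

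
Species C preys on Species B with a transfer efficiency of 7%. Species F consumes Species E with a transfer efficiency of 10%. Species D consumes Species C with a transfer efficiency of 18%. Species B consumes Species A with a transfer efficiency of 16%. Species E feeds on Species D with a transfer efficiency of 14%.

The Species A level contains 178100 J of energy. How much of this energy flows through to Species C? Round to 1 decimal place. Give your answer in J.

1994.7 J

Species B: 178100 × 0.16 = 28496 J
Species C: 28496 × 0.07 = 1994.72 J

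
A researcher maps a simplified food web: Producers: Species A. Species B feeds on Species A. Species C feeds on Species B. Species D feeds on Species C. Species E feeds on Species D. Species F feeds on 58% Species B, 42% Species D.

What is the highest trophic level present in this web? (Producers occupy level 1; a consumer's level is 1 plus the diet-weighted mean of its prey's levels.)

Species B: 1 + 1 = 2
Species C: 1 + 2 = 3
Species D: 1 + 3 = 4
Species E: 1 + 4 = 5
Species F: 1 + (0.58×2 + 0.42×4) = 3.84

5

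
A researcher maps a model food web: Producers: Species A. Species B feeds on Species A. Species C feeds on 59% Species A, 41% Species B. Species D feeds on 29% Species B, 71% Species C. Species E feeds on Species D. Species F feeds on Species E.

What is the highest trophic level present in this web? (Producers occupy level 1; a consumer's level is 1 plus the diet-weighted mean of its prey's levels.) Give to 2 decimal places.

Species B: 1 + 1 = 2
Species C: 1 + (0.59×1 + 0.41×2) = 2.41
Species D: 1 + (0.29×2 + 0.71×2.41) = 3.2911
Species E: 1 + 3.2911 = 4.2911
Species F: 1 + 4.2911 = 5.2911

5.29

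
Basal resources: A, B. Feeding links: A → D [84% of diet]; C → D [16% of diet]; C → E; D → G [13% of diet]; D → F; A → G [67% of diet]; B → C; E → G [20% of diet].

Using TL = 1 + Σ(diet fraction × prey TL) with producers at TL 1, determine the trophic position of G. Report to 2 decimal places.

C: 1 + 1 = 2
D: 1 + (0.84×1 + 0.16×2) = 2.16
E: 1 + 2 = 3
F: 1 + 2.16 = 3.16
G: 1 + (0.13×2.16 + 0.67×1 + 0.2×3) = 2.5508

2.55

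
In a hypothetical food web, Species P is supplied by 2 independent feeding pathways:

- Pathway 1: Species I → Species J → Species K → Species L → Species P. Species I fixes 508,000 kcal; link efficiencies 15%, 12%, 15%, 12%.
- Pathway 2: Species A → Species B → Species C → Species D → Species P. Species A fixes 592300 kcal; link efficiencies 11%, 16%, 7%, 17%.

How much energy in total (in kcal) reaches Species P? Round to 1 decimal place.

Pathway 1: 508000 × 0.15 × 0.12 × 0.15 × 0.12 = 164.592 kcal
Pathway 2: 592300 × 0.11 × 0.16 × 0.07 × 0.17 = 124.051312 kcal
Total at Species P: 164.592 + 124.051312 = 288.643312 kcal

288.6 kcal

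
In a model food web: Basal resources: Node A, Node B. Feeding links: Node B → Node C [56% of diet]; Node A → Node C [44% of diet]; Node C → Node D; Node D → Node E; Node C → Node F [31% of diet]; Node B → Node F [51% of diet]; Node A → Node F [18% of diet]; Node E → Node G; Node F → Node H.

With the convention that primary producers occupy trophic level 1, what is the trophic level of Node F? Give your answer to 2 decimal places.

Node C: 1 + (0.56×1 + 0.44×1) = 2
Node D: 1 + 2 = 3
Node E: 1 + 3 = 4
Node F: 1 + (0.31×2 + 0.51×1 + 0.18×1) = 2.31
Node G: 1 + 4 = 5
Node H: 1 + 2.31 = 3.31

2.31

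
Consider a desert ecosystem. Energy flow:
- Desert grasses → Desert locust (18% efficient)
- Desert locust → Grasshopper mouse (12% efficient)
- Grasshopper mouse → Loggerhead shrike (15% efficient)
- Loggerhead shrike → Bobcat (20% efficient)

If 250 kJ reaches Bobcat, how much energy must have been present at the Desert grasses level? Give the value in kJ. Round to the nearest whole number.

Cumulative transfer efficiency: 0.18 × 0.12 × 0.15 × 0.2 = 0.000648
Desert grasses energy = 250 / 0.000648 = 385802 kJ

385802 kJ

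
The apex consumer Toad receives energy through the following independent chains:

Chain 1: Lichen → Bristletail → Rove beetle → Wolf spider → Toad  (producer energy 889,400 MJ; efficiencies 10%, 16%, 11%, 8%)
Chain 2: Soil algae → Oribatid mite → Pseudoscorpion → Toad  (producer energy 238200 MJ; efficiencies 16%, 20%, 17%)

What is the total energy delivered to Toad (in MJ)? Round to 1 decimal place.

1421.0 MJ

Chain 1: 889400 × 0.1 × 0.16 × 0.11 × 0.08 = 125.22752 MJ
Chain 2: 238200 × 0.16 × 0.2 × 0.17 = 1295.808 MJ
Total at Toad: 125.22752 + 1295.808 = 1421.03552 MJ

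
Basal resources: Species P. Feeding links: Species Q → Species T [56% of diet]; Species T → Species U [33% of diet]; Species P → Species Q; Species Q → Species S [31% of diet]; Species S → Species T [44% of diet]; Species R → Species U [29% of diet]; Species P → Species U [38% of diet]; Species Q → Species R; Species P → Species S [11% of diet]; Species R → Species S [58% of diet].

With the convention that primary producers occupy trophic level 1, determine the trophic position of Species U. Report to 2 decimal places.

Species Q: 1 + 1 = 2
Species R: 1 + 2 = 3
Species S: 1 + (0.58×3 + 0.11×1 + 0.31×2) = 3.47
Species T: 1 + (0.44×3.47 + 0.56×2) = 3.6468
Species U: 1 + (0.29×3 + 0.38×1 + 0.33×3.6468) = 3.453444

3.45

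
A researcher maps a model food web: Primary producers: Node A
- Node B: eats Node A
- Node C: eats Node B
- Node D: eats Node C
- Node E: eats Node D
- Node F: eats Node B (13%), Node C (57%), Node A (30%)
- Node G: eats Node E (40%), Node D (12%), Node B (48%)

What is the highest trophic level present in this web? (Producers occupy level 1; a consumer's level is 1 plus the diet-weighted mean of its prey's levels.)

Node B: 1 + 1 = 2
Node C: 1 + 2 = 3
Node D: 1 + 3 = 4
Node E: 1 + 4 = 5
Node F: 1 + (0.13×2 + 0.57×3 + 0.3×1) = 3.27
Node G: 1 + (0.4×5 + 0.12×4 + 0.48×2) = 4.44

5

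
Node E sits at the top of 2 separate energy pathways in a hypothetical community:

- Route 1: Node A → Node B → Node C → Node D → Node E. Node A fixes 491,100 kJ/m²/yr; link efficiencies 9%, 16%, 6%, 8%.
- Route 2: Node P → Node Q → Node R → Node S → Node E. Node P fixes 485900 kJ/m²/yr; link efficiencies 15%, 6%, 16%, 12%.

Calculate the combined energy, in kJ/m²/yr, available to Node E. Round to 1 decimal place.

Route 1: 491100 × 0.09 × 0.16 × 0.06 × 0.08 = 33.944832 kJ/m²/yr
Route 2: 485900 × 0.15 × 0.06 × 0.16 × 0.12 = 83.96352 kJ/m²/yr
Total at Node E: 33.944832 + 83.96352 = 117.908352 kJ/m²/yr

117.9 kJ/m²/yr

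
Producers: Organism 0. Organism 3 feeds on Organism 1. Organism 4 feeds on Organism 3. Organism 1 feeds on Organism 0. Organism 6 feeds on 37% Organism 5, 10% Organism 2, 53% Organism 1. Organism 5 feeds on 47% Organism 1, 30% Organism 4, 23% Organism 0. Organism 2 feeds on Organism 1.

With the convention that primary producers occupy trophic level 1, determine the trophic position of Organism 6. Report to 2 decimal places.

Organism 1: 1 + 1 = 2
Organism 2: 1 + 2 = 3
Organism 3: 1 + 2 = 3
Organism 4: 1 + 3 = 4
Organism 5: 1 + (0.47×2 + 0.3×4 + 0.23×1) = 3.37
Organism 6: 1 + (0.37×3.37 + 0.1×3 + 0.53×2) = 3.6069

3.61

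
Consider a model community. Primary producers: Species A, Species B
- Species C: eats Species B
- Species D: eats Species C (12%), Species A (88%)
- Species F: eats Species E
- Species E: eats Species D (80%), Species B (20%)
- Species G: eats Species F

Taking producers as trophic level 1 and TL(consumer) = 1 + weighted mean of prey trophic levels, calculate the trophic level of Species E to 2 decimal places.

2.90

Species C: 1 + 1 = 2
Species D: 1 + (0.12×2 + 0.88×1) = 2.12
Species E: 1 + (0.8×2.12 + 0.2×1) = 2.896
Species F: 1 + 2.896 = 3.896
Species G: 1 + 3.896 = 4.896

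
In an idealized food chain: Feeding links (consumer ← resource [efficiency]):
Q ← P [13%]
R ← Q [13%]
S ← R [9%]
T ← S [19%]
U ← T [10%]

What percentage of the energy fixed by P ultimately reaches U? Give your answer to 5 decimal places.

Product of link efficiencies: 0.13 × 0.13 × 0.09 × 0.19 × 0.1 = 0.000028899
As a percentage: 0.000028899 × 100 = 0.00289%

0.00289%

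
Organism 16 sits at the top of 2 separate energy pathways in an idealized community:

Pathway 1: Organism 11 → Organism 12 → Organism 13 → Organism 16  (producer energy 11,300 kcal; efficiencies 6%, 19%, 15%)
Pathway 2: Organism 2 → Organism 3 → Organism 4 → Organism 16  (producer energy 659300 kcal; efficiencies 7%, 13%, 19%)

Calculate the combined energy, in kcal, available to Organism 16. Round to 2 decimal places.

1159.25 kcal

Pathway 1: 11300 × 0.06 × 0.19 × 0.15 = 19.323 kcal
Pathway 2: 659300 × 0.07 × 0.13 × 0.19 = 1139.9297 kcal
Total at Organism 16: 19.323 + 1139.9297 = 1159.2527 kcal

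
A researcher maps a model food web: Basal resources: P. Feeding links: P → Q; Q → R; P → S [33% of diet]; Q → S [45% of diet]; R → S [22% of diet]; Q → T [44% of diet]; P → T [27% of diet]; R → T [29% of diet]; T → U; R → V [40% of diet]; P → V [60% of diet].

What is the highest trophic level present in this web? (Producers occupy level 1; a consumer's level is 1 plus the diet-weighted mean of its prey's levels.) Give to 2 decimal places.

Q: 1 + 1 = 2
R: 1 + 2 = 3
S: 1 + (0.33×1 + 0.45×2 + 0.22×3) = 2.89
T: 1 + (0.44×2 + 0.27×1 + 0.29×3) = 3.02
U: 1 + 3.02 = 4.02
V: 1 + (0.4×3 + 0.6×1) = 2.8

4.02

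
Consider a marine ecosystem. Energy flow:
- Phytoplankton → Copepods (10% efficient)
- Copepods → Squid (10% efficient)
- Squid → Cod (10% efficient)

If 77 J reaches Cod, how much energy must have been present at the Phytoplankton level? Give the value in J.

77000 J

Cumulative transfer efficiency: 0.1 × 0.1 × 0.1 = 0.001
Phytoplankton energy = 77 / 0.001 = 77000 J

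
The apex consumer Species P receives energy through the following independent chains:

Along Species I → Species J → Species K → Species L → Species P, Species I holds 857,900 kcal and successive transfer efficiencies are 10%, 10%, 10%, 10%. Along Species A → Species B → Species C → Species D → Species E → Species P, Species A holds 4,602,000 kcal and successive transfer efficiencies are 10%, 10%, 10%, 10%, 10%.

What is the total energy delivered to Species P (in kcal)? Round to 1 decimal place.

Via Species I: 857900 × 0.1 × 0.1 × 0.1 × 0.1 = 85.79 kcal
Via Species A: 4602000 × 0.1 × 0.1 × 0.1 × 0.1 × 0.1 = 46.02 kcal
Total at Species P: 85.79 + 46.02 = 131.81 kcal

131.8 kcal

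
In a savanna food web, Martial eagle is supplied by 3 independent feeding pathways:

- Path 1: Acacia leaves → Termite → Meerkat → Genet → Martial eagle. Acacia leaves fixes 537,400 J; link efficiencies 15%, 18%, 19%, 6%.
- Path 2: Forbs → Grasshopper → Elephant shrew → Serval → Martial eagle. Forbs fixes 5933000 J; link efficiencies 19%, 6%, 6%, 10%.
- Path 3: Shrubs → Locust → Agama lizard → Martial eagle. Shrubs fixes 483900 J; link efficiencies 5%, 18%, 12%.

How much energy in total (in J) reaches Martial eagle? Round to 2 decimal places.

1093.84 J

Path 1: 537400 × 0.15 × 0.18 × 0.19 × 0.06 = 165.41172 J
Path 2: 5933000 × 0.19 × 0.06 × 0.06 × 0.1 = 405.8172 J
Path 3: 483900 × 0.05 × 0.18 × 0.12 = 522.612 J
Total at Martial eagle: 165.41172 + 405.8172 + 522.612 = 1093.84092 J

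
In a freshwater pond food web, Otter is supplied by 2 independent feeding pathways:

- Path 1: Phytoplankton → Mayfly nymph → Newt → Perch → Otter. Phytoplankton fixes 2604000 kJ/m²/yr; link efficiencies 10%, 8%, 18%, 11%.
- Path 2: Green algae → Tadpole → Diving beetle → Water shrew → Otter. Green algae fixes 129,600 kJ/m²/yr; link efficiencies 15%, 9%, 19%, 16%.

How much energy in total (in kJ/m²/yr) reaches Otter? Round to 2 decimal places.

465.66 kJ/m²/yr

Path 1: 2604000 × 0.1 × 0.08 × 0.18 × 0.11 = 412.4736 kJ/m²/yr
Path 2: 129600 × 0.15 × 0.09 × 0.19 × 0.16 = 53.18784 kJ/m²/yr
Total at Otter: 412.4736 + 53.18784 = 465.66144 kJ/m²/yr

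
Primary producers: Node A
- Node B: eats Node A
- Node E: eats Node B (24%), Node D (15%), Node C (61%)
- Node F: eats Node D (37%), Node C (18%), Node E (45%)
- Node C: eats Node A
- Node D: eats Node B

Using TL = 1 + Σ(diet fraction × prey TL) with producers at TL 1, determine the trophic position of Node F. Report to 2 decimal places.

Node B: 1 + 1 = 2
Node C: 1 + 1 = 2
Node D: 1 + 2 = 3
Node E: 1 + (0.24×2 + 0.15×3 + 0.61×2) = 3.15
Node F: 1 + (0.37×3 + 0.18×2 + 0.45×3.15) = 3.8875

3.89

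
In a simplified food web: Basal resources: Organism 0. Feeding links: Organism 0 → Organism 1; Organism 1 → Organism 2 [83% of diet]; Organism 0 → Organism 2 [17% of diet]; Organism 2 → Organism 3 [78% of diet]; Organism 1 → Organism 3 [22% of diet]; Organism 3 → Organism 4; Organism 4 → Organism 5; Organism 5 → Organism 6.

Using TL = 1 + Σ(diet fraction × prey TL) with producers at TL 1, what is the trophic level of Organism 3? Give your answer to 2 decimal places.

3.65

Organism 1: 1 + 1 = 2
Organism 2: 1 + (0.83×2 + 0.17×1) = 2.83
Organism 3: 1 + (0.78×2.83 + 0.22×2) = 3.6474
Organism 4: 1 + 3.6474 = 4.6474
Organism 5: 1 + 4.6474 = 5.6474
Organism 6: 1 + 5.6474 = 6.6474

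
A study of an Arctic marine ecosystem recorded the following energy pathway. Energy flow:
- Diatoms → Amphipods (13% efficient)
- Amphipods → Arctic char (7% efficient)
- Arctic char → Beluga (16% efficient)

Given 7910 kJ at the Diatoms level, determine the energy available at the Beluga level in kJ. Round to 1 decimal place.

11.5 kJ

Amphipods: 7910 × 0.13 = 1028.3 kJ
Arctic char: 1028.3 × 0.07 = 71.981 kJ
Beluga: 71.981 × 0.16 = 11.51696 kJ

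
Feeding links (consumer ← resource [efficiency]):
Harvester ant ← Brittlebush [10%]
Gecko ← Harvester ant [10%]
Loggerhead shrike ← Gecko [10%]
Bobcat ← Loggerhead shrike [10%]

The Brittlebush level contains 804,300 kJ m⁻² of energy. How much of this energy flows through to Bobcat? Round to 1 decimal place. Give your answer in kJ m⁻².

Harvester ant: 804300 × 0.1 = 80430 kJ m⁻²
Gecko: 80430 × 0.1 = 8043 kJ m⁻²
Loggerhead shrike: 8043 × 0.1 = 804.3 kJ m⁻²
Bobcat: 804.3 × 0.1 = 80.43 kJ m⁻²

80.4 kJ m⁻²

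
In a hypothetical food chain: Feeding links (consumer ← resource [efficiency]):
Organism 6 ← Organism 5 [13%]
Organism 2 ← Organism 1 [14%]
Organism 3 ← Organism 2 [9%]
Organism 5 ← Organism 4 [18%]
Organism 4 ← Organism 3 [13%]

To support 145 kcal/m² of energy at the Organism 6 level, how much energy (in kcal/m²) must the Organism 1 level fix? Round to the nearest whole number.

Cumulative transfer efficiency: 0.14 × 0.09 × 0.13 × 0.18 × 0.13 = 0.0000383292
Organism 1 energy = 145 / 0.0000383292 = 3783017 kcal/m²

3783017 kcal/m²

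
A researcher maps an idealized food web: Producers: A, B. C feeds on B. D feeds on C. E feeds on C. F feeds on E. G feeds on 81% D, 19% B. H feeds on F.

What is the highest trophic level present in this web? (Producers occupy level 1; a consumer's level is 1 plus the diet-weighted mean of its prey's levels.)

5

C: 1 + 1 = 2
D: 1 + 2 = 3
E: 1 + 2 = 3
F: 1 + 3 = 4
G: 1 + (0.81×3 + 0.19×1) = 3.62
H: 1 + 4 = 5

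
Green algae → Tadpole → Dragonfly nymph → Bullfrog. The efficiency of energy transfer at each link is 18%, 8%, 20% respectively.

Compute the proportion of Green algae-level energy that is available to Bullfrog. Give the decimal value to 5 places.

Product of link efficiencies: 0.18 × 0.08 × 0.2 = 0.00288

0.00288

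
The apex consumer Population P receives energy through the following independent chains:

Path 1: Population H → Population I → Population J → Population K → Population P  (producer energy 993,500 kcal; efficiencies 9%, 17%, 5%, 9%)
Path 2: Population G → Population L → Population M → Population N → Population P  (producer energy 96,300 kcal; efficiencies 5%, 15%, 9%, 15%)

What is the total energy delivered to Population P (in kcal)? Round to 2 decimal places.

78.15 kcal

Path 1: 993500 × 0.09 × 0.17 × 0.05 × 0.09 = 68.402475 kcal
Path 2: 96300 × 0.05 × 0.15 × 0.09 × 0.15 = 9.750375 kcal
Total at Population P: 68.402475 + 9.750375 = 78.15285 kcal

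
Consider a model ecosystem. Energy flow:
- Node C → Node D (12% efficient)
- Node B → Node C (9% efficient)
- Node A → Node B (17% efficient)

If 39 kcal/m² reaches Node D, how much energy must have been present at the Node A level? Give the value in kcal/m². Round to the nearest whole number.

21242 kcal/m²

Cumulative transfer efficiency: 0.17 × 0.09 × 0.12 = 0.001836
Node A energy = 39 / 0.001836 = 21242 kcal/m²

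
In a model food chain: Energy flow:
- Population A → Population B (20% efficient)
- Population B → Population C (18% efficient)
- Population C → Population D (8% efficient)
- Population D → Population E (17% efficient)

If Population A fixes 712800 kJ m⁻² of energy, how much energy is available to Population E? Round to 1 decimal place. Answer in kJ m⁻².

Population B: 712800 × 0.2 = 142560 kJ m⁻²
Population C: 142560 × 0.18 = 25660.8 kJ m⁻²
Population D: 25660.8 × 0.08 = 2052.864 kJ m⁻²
Population E: 2052.864 × 0.17 = 348.98688 kJ m⁻²

349.0 kJ m⁻²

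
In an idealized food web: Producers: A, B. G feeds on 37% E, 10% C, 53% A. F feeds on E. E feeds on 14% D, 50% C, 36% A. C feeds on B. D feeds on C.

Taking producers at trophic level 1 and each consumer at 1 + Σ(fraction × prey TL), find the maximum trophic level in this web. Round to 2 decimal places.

3.78

C: 1 + 1 = 2
D: 1 + 2 = 3
E: 1 + (0.14×3 + 0.5×2 + 0.36×1) = 2.78
F: 1 + 2.78 = 3.78
G: 1 + (0.37×2.78 + 0.1×2 + 0.53×1) = 2.7586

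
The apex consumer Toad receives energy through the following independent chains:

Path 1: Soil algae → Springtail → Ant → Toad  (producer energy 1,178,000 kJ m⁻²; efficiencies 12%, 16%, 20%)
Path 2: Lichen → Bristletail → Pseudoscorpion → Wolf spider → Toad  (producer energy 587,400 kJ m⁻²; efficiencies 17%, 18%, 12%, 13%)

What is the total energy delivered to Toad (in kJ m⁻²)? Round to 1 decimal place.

4803.9 kJ m⁻²

Path 1: 1178000 × 0.12 × 0.16 × 0.2 = 4523.52 kJ m⁻²
Path 2: 587400 × 0.17 × 0.18 × 0.12 × 0.13 = 280.401264 kJ m⁻²
Total at Toad: 4523.52 + 280.401264 = 4803.921264 kJ m⁻²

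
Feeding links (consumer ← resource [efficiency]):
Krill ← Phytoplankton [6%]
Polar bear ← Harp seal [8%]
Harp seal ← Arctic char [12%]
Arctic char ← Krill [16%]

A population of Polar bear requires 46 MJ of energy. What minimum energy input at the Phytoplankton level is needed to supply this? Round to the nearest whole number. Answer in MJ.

499132 MJ

Cumulative transfer efficiency: 0.06 × 0.16 × 0.12 × 0.08 = 0.00009216
Phytoplankton energy = 46 / 0.00009216 = 499132 MJ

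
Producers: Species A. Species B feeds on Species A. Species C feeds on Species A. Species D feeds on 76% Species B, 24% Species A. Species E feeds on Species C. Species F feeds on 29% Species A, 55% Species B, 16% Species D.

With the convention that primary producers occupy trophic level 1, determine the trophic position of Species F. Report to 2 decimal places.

2.83

Species B: 1 + 1 = 2
Species C: 1 + 1 = 2
Species D: 1 + (0.76×2 + 0.24×1) = 2.76
Species E: 1 + 2 = 3
Species F: 1 + (0.29×1 + 0.55×2 + 0.16×2.76) = 2.8316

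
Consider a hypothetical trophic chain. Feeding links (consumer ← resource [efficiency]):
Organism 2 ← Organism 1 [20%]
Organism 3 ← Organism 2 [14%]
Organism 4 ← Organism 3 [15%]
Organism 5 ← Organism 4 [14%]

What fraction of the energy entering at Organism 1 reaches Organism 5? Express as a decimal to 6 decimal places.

Product of link efficiencies: 0.2 × 0.14 × 0.15 × 0.14 = 0.000588

0.000588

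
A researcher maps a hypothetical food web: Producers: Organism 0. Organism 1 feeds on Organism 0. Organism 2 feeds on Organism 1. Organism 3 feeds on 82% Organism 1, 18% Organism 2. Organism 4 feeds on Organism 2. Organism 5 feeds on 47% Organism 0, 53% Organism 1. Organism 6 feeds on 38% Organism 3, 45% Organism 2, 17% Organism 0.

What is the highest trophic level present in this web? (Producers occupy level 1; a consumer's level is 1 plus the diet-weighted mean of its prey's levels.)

Organism 1: 1 + 1 = 2
Organism 2: 1 + 2 = 3
Organism 3: 1 + (0.82×2 + 0.18×3) = 3.18
Organism 4: 1 + 3 = 4
Organism 5: 1 + (0.47×1 + 0.53×2) = 2.53
Organism 6: 1 + (0.38×3.18 + 0.45×3 + 0.17×1) = 3.7284

4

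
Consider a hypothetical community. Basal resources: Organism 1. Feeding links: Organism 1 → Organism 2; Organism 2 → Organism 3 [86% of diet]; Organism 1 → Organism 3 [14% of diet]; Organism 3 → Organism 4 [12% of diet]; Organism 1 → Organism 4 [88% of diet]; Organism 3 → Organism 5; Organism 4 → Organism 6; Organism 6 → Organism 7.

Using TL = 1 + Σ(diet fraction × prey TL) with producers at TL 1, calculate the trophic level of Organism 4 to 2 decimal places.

2.22

Organism 2: 1 + 1 = 2
Organism 3: 1 + (0.86×2 + 0.14×1) = 2.86
Organism 4: 1 + (0.12×2.86 + 0.88×1) = 2.2232
Organism 5: 1 + 2.86 = 3.86
Organism 6: 1 + 2.2232 = 3.2232
Organism 7: 1 + 3.2232 = 4.2232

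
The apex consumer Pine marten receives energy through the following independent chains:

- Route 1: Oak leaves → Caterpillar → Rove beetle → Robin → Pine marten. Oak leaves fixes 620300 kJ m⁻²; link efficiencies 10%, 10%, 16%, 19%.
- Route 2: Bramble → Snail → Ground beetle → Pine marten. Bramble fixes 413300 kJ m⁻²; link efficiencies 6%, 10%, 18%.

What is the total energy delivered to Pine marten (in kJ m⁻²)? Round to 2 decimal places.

Route 1: 620300 × 0.1 × 0.1 × 0.16 × 0.19 = 188.5712 kJ m⁻²
Route 2: 413300 × 0.06 × 0.1 × 0.18 = 446.364 kJ m⁻²
Total at Pine marten: 188.5712 + 446.364 = 634.9352 kJ m⁻²

634.94 kJ m⁻²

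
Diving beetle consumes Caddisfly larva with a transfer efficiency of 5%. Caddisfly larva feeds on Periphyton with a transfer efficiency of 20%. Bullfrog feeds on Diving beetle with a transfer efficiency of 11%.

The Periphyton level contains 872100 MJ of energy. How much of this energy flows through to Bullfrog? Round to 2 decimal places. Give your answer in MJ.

Caddisfly larva: 872100 × 0.2 = 174420 MJ
Diving beetle: 174420 × 0.05 = 8721 MJ
Bullfrog: 8721 × 0.11 = 959.31 MJ

959.31 MJ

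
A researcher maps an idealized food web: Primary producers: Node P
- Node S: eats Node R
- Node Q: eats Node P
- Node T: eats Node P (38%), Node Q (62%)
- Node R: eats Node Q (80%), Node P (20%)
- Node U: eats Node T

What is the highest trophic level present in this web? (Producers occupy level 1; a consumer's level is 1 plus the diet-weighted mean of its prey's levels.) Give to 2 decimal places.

3.80

Node Q: 1 + 1 = 2
Node R: 1 + (0.8×2 + 0.2×1) = 2.8
Node S: 1 + 2.8 = 3.8
Node T: 1 + (0.38×1 + 0.62×2) = 2.62
Node U: 1 + 2.62 = 3.62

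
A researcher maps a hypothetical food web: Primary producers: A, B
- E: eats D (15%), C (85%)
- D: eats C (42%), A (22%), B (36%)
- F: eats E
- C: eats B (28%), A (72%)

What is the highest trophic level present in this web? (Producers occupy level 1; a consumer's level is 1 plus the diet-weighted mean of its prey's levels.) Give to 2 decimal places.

4.06

C: 1 + (0.28×1 + 0.72×1) = 2
D: 1 + (0.42×2 + 0.22×1 + 0.36×1) = 2.42
E: 1 + (0.15×2.42 + 0.85×2) = 3.063
F: 1 + 3.063 = 4.063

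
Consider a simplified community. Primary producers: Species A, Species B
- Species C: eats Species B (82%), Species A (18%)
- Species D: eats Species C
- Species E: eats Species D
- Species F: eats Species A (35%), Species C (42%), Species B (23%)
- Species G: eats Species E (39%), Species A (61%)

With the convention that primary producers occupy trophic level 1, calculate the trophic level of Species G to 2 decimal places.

Species C: 1 + (0.82×1 + 0.18×1) = 2
Species D: 1 + 2 = 3
Species E: 1 + 3 = 4
Species F: 1 + (0.35×1 + 0.42×2 + 0.23×1) = 2.42
Species G: 1 + (0.39×4 + 0.61×1) = 3.17

3.17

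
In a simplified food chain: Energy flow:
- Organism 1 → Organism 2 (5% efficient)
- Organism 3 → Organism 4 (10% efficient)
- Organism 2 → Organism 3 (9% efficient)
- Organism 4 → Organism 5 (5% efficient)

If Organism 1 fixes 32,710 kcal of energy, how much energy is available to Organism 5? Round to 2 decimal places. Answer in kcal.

Organism 2: 32710 × 0.05 = 1635.5 kcal
Organism 3: 1635.5 × 0.09 = 147.195 kcal
Organism 4: 147.195 × 0.1 = 14.7195 kcal
Organism 5: 14.7195 × 0.05 = 0.735975 kcal

0.74 kcal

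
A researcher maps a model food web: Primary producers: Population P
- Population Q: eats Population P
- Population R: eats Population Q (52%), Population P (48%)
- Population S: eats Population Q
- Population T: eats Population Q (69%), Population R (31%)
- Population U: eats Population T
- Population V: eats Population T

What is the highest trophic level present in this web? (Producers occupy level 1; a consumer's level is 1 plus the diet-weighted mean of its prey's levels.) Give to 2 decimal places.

Population Q: 1 + 1 = 2
Population R: 1 + (0.52×2 + 0.48×1) = 2.52
Population S: 1 + 2 = 3
Population T: 1 + (0.69×2 + 0.31×2.52) = 3.1612
Population U: 1 + 3.1612 = 4.1612
Population V: 1 + 3.1612 = 4.1612

4.16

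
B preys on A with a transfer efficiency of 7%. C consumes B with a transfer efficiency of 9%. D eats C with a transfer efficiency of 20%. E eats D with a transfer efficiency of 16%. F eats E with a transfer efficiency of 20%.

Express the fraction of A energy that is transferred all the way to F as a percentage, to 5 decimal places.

0.00403%

Product of link efficiencies: 0.07 × 0.09 × 0.2 × 0.16 × 0.2 = 0.00004032
As a percentage: 0.00004032 × 100 = 0.00403%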